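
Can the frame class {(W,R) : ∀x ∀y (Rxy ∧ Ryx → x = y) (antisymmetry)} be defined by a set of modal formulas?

Modal frame validity is preserved under surjective bounded morphisms.
The 4-cycle (worlds 0,1,2,3 with 0→1→2→3→0) is antisymmetric. Sending even-indexed worlds to s and odd-indexed worlds to t is a surjective bounded morphism onto the two-world frame with s↔t, which is not antisymmetric.
So no modal formula (or set of formulas) defines exactly the antisymmetric frames.

No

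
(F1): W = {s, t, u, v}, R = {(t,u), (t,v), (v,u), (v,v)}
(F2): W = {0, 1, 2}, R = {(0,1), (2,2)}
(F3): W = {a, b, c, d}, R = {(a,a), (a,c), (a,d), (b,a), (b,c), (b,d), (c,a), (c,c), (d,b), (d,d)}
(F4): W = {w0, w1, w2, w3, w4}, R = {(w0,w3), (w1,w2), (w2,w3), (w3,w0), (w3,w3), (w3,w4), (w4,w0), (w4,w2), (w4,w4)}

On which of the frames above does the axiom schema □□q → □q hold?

Frame correspondent (Sahlqvist): ∀x ∀y (Rxy → ∃z (Rxz ∧ Rzy)) — i.e. density.
(F1): satisfies the condition.
(F2): fails — R01 but no z with R0z and Rz1.
(F3): satisfies the condition.
(F4): fails — Rw1w2 but no z with Rw1z and Rzw2.
Valid on: (F1), (F3).

(F1), (F3)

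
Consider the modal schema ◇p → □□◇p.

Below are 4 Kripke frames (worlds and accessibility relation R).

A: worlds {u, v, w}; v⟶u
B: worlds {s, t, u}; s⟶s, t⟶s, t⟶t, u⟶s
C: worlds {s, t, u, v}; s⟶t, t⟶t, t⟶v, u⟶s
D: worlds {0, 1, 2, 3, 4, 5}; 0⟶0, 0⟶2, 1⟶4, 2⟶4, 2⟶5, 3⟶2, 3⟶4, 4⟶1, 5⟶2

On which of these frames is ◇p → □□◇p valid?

A

The schema corresponds to a generalized confluence (Geach) condition: ∀x ∀y ∀z ((xRy ∧ xR²z) → ∃w (y = w ∧ zRw)).
A: holds.
B: fails — tRt, tR²s but no w with t=w and sRw.
C: fails — sRt, sR²v but no w with t=w and vRw.
D: fails — 0R0, 0R²2 but no w with 0=w and 2Rw.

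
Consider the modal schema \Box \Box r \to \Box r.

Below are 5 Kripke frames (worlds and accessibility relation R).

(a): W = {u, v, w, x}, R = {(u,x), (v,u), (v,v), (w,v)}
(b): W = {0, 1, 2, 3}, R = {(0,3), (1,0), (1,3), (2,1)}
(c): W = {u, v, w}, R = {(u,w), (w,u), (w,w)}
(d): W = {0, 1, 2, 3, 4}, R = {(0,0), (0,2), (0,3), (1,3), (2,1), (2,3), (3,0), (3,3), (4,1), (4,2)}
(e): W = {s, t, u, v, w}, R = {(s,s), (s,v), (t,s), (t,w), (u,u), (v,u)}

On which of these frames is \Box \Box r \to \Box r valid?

(c)

The schema corresponds to density: \forall x \forall y (Rxy \to \exists z (Rxz \wedge Rzy)).
(a): fails — Rux but no z with Ruz and Rzx.
(b): fails — R10 but no z with R1z and Rz0.
(c): satisfies the condition.
(d): fails — R21 but no z with R2z and Rz1.
(e): fails — Rtw but no z with Rtz and Rzw.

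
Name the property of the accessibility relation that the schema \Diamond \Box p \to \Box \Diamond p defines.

Suppose ◇□p→□◇p is valid. Take Rxy, Rxz and set V(p)={w : Ryw}. Then □p at y so ◇□p at x, so □◇p at x, so ◇p at z, giving w with Rzw and Ryw.

convergence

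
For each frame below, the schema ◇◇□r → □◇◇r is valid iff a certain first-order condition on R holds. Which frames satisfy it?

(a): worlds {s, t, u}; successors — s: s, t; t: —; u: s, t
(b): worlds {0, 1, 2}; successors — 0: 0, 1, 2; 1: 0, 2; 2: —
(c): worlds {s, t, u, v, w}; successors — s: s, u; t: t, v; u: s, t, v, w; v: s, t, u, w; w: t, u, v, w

(c)

Frame correspondent (Sahlqvist): ∀x ∀y ∀z ((xR²y ∧ xRz) → ∃w (yRw ∧ zR²w)) — i.e. a generalized confluence (Geach) condition.
(a): fails — sR²s, sRt but no w with sRw and tR²w.
(b): fails — 0R²0, 0R2 but no w with 0Rw and 2R²w.
(c): holds.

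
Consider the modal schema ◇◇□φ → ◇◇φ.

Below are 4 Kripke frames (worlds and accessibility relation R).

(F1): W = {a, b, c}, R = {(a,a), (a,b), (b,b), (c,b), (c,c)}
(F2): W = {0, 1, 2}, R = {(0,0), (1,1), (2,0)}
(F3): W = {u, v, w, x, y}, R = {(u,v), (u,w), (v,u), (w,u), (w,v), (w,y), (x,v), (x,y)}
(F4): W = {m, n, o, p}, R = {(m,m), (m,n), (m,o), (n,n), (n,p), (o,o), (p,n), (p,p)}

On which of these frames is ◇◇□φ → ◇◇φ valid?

(F1), (F2), (F4)

The schema corresponds to a generalized confluence (Geach) condition: ∀x ∀y (xR²y → ∃w (yRw ∧ xR²w)).
(F1): ✓.
(F2): ✓.
(F3): fails — uR²y but no t with yRt and uR²t.
(F4): ✓.
Valid on: (F1), (F2), (F4).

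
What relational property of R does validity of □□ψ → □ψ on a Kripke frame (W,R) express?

Suppose □□ψ→□ψ is valid. Take Rxy and set V(ψ)={w : xR²w}. Then □□ψ at x, so □ψ at x, so ψ at y, i.e. ∃z(Rxz∧Rzy).
Conversely, any frame satisfying ∀x ∀y (Rxy → ∃z (Rxz ∧ Rzy)) validates the schema.
So the correspondent is density.

density: ∀x ∀y (Rxy → ∃z (Rxz ∧ Rzy))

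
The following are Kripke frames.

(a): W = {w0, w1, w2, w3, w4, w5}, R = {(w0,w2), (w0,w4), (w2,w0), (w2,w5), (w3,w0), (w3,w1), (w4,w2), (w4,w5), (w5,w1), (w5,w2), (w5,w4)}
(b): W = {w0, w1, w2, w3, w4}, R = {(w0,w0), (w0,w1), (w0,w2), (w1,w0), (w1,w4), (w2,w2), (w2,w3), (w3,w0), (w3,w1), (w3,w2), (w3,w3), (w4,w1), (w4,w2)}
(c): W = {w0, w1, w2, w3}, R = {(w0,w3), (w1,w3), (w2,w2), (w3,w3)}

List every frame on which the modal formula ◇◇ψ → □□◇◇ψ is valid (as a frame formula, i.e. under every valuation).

Frame correspondent (Sahlqvist): ∀x ∀y ∀z ((xR²y ∧ xR²z) → ∃w (y = w ∧ zR²w)) — i.e. a generalized confluence (Geach) condition.
(a): fails — w0R²w0, w0R²w2 but no w with w0=w and w2R²w.
(b): fails — w0R²w1, w0R²w4 but no w with w1=w and w4R²w.
(c): ✓.

(c)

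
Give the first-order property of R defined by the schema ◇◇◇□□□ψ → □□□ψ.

∀x ∀y ∀z ((xR³y ∧ xR³z) → ∃w (yR³w ∧ z = w))

This is a Sahlqvist (Geach-type) schema ◇^3□^3ψ → □^3◇^0ψ.
Minimal-valuation argument: fix x; take any y with xR^3y and any z with xR^3z. Set V(ψ) to the set of worlds R-reachable from y in exactly 3 steps. Then □^3ψ holds at y, so the antecedent holds at x; validity forces ◇^0ψ at z, giving a w with zR^0w and yR^3w.
First-order correspondent: ∀x ∀y ∀z ((xR³y ∧ xR³z) → ∃w (yR³w ∧ z = w)).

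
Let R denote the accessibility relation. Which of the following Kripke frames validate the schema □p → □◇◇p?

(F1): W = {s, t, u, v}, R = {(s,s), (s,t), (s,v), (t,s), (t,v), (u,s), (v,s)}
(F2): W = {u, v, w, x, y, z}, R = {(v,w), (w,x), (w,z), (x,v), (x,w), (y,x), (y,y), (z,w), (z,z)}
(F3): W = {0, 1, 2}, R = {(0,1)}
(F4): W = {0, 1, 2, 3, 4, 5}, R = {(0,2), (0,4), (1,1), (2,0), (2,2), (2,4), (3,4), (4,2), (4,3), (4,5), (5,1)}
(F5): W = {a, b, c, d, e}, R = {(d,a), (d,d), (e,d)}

(F1)

Frame correspondent (Sahlqvist): ∀x ∀z (xRz → ∃w (xRw ∧ zR²w)) — i.e. a generalized confluence (Geach) condition.
(F1): satisfies the condition.
(F2): fails — xRv but no t with xRt and vR²t.
(F3): fails — 0R1 but no w with 0Rw and 1R²w.
(F4): fails — 4R5 but no w with 4Rw and 5R²w.
(F5): fails — dRa but no w with dRw and aR²w.
Valid on: (F1).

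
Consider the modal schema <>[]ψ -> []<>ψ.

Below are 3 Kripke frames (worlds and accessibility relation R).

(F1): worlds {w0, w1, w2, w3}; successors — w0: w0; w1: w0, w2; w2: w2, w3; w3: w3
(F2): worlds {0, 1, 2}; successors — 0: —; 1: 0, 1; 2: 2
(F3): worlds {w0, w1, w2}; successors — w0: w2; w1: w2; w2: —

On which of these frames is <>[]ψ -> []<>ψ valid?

none

This is the axiom for convergence; its first-order frame correspondent is forall x forall y forall z (Rxy & Rxz -> exists w (Ryw & Rzw)).
(F1): fails — Rw1w2 and Rw1w0 but w2 and w0 have no common successor.
(F2): fails — R10 and R10 but 0 and 0 have no common successor.
(F3): fails — Rw0w2 and Rw0w2 but w2 and w2 have no common successor.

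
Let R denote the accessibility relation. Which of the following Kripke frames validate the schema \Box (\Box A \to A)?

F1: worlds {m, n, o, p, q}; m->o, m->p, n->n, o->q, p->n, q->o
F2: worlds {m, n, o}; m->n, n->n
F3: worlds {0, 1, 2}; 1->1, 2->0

F2

Frame correspondent (Sahlqvist): \forall x \forall y (Rxy \to Ryy) — i.e. shift-reflexivity.
F1: fails — Rmo but not Roo.
F2: ✓.
F3: fails — R20 but not R00.
Valid on: F2.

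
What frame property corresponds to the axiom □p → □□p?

Suppose □p→□□p is valid. Take Rxy, Ryz and set V(p)={w : Rxw}. Then □p at x, so □□p at x, so □p at y, so p at z, i.e. Rxz.

transitivity: ∀x ∀y ∀z (Rxy ∧ Ryz → Rxz)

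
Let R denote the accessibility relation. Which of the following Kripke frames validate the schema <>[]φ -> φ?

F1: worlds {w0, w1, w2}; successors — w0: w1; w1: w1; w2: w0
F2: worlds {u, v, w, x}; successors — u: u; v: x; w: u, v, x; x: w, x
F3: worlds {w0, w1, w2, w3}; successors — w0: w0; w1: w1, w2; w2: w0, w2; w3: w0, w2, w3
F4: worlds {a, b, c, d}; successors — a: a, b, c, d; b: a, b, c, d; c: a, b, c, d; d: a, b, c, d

The schema corresponds to symmetry: forall x forall y (Rxy -> Ryx).
F1: fails — Rw0w1 but not Rw1w0.
F2: fails — Rwu but not Ruw.
F3: fails — Rw1w2 but not Rw2w1.
F4: holds.
Valid on: F4.

F4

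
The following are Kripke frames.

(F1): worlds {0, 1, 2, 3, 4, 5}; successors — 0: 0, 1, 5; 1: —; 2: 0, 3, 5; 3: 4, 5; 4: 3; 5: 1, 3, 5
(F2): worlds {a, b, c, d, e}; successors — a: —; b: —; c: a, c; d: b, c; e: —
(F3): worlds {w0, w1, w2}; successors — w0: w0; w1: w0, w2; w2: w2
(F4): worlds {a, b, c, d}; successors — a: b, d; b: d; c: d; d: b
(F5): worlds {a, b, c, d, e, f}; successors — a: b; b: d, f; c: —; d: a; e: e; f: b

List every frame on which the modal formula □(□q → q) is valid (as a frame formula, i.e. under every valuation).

(F3)

This is the axiom for shift-reflexivity; its first-order frame correspondent is ∀x ∀y (Rxy → Ryy).
(F1): fails — R34 but not R44.
(F2): fails — Rdb but not Rbb.
(F3): ✓.
(F4): fails — Rcd but not Rdd.
(F5): fails — Rbf but not Rff.
Valid on: (F3).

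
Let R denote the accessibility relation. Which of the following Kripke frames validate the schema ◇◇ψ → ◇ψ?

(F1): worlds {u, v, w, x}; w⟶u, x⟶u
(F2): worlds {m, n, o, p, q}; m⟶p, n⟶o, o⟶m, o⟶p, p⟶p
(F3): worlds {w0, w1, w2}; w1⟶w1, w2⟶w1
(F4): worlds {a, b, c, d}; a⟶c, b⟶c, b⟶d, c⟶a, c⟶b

Frame correspondent (Sahlqvist): ∀x ∀y ∀z (Rxy ∧ Ryz → Rxz) — i.e. transitivity.
(F1): condition met.
(F2): fails — Rno and Rom but not Rnm.
(F3): condition met.
(F4): fails — Rbc and Rcb but not Rbb.

(F1), (F3)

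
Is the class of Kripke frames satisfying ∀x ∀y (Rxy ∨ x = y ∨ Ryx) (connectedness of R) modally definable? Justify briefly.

No

Modal frame validity is preserved under disjoint unions.
Take 4 disjoint single-world reflexive frames: each is trivially connected, but their disjoint union has 4 worlds with no edge between distinct components, so it is not connected.
Hence connectedness of R is not modally definable.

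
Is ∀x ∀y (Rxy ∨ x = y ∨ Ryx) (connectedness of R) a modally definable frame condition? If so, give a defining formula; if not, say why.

If a class were modally definable it would be closed under disjoint unions (Goldblatt–Thomason).
Take 4 disjoint single-world reflexive frames: each is trivially connected, but their disjoint union has 4 worlds with no edge between distinct components, so it is not connected.
Hence connectedness of R is not modally definable.

No — not modally definable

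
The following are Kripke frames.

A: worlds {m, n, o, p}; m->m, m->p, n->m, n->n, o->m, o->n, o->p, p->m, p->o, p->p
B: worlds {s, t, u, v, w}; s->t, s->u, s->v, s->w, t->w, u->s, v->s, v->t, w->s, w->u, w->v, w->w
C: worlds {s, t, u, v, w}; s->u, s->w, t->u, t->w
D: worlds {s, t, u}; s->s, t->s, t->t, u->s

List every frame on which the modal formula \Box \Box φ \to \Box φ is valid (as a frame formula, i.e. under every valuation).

Frame correspondent (Sahlqvist): \forall x \forall y (Rxy \to \exists z (Rxz \wedge Rzy)) — i.e. density.
A: satisfies the condition.
B: fails — Rus but no z with Ruz and Rzs.
C: fails — Rsu but no z with Rsz and Rzu.
D: satisfies the condition.

A, D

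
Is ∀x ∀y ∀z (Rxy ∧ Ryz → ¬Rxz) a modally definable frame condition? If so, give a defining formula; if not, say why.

No — not modally definable

Any modally definable frame class is closed under surjective bounded morphisms.
The 7-cycle (worlds a,b,c,d,e,f,g with a→b→c→d→e→f→g→a) is intransitive. Mapping every world to a single reflexive point • is a surjective bounded morphism; the reflexive point is not intransitive (R••∧R•• but R••).
Hence intransitivity is not modally definable.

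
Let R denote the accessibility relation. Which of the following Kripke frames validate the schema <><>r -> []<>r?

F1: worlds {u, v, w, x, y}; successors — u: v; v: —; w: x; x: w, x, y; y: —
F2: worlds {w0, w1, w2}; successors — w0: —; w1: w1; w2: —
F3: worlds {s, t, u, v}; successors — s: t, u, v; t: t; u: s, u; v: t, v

The schema corresponds to a generalized confluence (Geach) condition: forall x forall y forall z ((x R^2 y & xRz) -> exists w (y = w & zRw)).
F1: fails — xR²w, xRw but no t with w=t and wRt.
F2: satisfies the condition.
F3: fails — sR²s, sRt but no w with s=w and tRw.

F2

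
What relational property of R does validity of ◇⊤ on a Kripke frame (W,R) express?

seriality

◇⊤ holds at w iff w has a successor, so frame-validity of ◇⊤ is exactly seriality. Equivalently via □φ → ◇φ:
Suppose □φ→◇φ is valid. At any x set V(φ)=W. Then □φ at x, so ◇φ at x, so x has a successor.
Conversely, on a frame with seriality the schema holds at every world under every valuation.
Frame condition: ∀x ∃y Rxy.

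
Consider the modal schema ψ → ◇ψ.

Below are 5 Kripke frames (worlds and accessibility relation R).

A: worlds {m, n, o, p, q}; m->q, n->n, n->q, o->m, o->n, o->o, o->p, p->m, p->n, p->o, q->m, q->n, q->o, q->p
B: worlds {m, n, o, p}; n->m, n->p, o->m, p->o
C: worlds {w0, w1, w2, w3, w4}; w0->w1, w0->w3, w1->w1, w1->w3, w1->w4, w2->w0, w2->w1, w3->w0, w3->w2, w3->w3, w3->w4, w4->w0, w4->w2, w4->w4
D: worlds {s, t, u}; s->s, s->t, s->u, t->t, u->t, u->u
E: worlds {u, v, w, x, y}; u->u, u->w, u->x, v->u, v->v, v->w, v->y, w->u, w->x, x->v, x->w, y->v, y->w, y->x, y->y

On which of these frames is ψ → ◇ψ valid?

Frame correspondent (Sahlqvist): ∀x ∃w (x = w ∧ xRw) — i.e. a generalized confluence (Geach) condition.
A: fails — at m but no w with m=w and mRw.
B: fails — at m but no w with m=w and mRw.
C: fails — at w0 but no w with w0=w and w0Rw.
D: holds.
E: fails — at w but no t with w=t and wRt.
Valid on: D.

D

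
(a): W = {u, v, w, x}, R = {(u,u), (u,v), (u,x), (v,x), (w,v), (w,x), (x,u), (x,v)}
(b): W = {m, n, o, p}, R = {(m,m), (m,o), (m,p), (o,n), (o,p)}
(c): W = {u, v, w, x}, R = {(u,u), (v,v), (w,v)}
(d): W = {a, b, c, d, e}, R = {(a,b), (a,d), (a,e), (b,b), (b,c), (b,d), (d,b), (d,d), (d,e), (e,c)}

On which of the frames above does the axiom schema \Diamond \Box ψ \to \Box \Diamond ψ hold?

(c)

Frame correspondent (Sahlqvist): \forall x \forall y \forall z (Rxy \wedge Rxz \to \exists w (Ryw \wedge Rzw)) — i.e. convergence.
(a): fails — Ruv and Rux but v and x have no common successor.
(b): fails — Rmo and Rmp but o and p have no common successor.
(c): satisfies the condition.
(d): fails — Rae and Rad but e and d have no common successor.
Valid on: (c).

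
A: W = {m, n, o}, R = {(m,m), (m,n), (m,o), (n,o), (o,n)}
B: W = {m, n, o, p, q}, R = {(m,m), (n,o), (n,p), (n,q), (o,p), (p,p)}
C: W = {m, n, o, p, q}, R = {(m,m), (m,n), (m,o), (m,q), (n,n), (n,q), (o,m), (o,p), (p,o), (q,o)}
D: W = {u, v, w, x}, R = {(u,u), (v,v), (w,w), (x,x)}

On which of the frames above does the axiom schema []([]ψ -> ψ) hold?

The schema corresponds to shift-reflexivity: forall x forall y (Rxy -> Ryy).
A: fails — Ron but not Rnn.
B: fails — Rno but not Roo.
C: fails — Rop but not Rpp.
D: satisfies the condition.

D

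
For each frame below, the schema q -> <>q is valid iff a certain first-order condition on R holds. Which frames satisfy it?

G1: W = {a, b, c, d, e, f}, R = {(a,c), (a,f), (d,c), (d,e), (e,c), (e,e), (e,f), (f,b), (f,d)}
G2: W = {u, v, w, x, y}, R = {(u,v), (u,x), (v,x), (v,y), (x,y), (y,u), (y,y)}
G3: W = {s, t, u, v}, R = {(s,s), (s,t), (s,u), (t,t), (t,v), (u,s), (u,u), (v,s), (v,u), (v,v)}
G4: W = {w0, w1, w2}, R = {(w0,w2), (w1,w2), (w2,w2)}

This is the axiom for a generalized confluence (Geach) condition; its first-order frame correspondent is forall x exists w (x = w & xRw).
G1: fails — at a but no w with a=w and aRw.
G2: fails — at u but no t with u=t and uRt.
G3: holds.
G4: fails — at w0 but no w with w0=w and w0Rw.

G3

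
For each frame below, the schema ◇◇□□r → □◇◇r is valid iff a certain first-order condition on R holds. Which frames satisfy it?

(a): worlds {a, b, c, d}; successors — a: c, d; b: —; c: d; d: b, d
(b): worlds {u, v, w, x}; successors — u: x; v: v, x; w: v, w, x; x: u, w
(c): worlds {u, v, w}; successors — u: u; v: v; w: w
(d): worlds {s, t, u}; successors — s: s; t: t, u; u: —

The schema corresponds to a generalized confluence (Geach) condition: ∀x ∀y ∀z ((xR²y ∧ xRz) → ∃w (yR²w ∧ zR²w)).
(a): fails — aR²b, aRc but no w with bR²w and cR²w.
(b): satisfies the condition.
(c): satisfies the condition.
(d): fails — tR²t, tRu but no w with tR²w and uR²w.
Valid on: (b), (c).

(b), (c)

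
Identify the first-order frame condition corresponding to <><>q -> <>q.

This is a form of the 4 axiom.
Its frame correspondent is transitivity — forall x forall y forall z (Rxy & Ryz -> Rxz).

transitivity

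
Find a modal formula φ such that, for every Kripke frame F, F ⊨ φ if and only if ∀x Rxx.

□s → s

This is reflexivity; the standard corresponding axiom is T: □s → s.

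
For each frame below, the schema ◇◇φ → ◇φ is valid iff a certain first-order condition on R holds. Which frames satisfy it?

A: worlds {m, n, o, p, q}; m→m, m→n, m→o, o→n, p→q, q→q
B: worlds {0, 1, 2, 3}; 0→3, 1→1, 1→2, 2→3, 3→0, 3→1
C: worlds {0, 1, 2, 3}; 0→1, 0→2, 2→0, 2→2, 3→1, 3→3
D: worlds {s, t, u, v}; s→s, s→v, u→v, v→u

A

Frame correspondent (Sahlqvist): ∀x ∀y ∀z (Rxy ∧ Ryz → Rxz) — i.e. transitivity.
A: ✓.
B: fails — R31 and R12 but not R32.
C: fails — R02 and R20 but not R00.
D: fails — Rsv and Rvu but not Rsu.
Valid on: A.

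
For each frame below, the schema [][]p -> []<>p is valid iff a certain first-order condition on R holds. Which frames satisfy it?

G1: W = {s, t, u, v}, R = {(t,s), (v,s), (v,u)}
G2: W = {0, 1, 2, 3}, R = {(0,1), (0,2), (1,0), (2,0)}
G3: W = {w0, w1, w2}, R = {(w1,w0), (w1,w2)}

The schema corresponds to a generalized confluence (Geach) condition: forall x forall z (xRz -> exists w (x R^2 w & zRw)).
G1: fails — tRs but no w with tR²w and sRw.
G2: satisfies the condition.
G3: fails — w1Rw0 but no w with w1R²w and w0Rw.
Valid on: G2.

G2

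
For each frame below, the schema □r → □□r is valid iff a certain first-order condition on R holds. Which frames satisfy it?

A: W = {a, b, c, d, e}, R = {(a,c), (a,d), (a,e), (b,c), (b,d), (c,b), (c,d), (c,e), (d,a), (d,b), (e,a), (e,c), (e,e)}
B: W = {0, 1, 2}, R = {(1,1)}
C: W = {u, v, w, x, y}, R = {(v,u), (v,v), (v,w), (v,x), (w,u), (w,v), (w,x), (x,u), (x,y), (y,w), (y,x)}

The schema corresponds to transitivity: ∀x ∀y ∀z (Rxy ∧ Ryz → Rxz).
A: fails — Rbc and Rcb but not Rbb.
B: holds.
C: fails — Ryx and Rxu but not Ryu.
Valid on: B.

B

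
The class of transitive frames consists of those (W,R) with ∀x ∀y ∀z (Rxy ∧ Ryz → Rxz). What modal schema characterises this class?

This is transitivity; the standard corresponding axiom is 4: □q → □□q.
Suppose □q→□□q is valid. Take Rxy, Ryz and set V(q)={w : Rxw}. Then □q at x, so □□q at x, so □q at y, so q at z, i.e. Rxz.

□q → □□q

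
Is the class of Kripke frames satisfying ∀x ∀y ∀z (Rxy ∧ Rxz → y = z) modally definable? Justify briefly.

The condition is partial functionality. A defining modal formula is ◇p → □p.
Suppose ◇p→□p is valid. Take Rxy, Rxz and set V(p)={y}. Then ◇p at x, so □p at x, so p at z, i.e. z=y.

Definable; ◇p → □p defines it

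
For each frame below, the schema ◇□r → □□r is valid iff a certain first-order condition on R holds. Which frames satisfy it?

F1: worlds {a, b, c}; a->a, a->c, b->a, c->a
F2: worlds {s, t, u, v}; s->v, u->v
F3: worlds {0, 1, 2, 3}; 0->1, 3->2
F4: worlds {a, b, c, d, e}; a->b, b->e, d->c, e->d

Frame correspondent (Sahlqvist): ∀x ∀y ∀z ((xRy ∧ xR²z) → ∃w (yRw ∧ z = w)) — i.e. a generalized confluence (Geach) condition.
F1: fails — aRc, aR²c but no w with cRw and c=w.
F2: satisfies the condition.
F3: satisfies the condition.
F4: satisfies the condition.
Valid on: F2, F3, F4.

F2, F3, F4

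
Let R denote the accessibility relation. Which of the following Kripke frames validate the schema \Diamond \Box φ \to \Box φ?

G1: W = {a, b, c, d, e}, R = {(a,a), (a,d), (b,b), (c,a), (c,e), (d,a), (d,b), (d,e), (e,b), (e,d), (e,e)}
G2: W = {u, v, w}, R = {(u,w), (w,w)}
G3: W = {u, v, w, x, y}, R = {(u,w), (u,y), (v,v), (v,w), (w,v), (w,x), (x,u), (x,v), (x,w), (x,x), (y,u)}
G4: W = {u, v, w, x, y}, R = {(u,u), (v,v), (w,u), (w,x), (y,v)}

Frame correspondent (Sahlqvist): \forall x \forall y \forall z (Rxy \wedge Rxz \to Ryz) — i.e. the Euclidean property.
G1: fails — Rad and Rad but not Rdd.
G2: satisfies the condition.
G3: fails — Ruw and Ruw but not Rww.
G4: fails — Rwu and Rwx but not Rux.
Valid on: G2.

G2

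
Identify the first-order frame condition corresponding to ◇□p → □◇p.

Suppose ◇□p→□◇p is valid. Take Rxy, Rxz and set V(p)={w : Ryw}. Then □p at y so ◇□p at x, so □◇p at x, so ◇p at z, giving w with Rzw and Ryw.

convergence: ∀x ∀y ∀z (Rxy ∧ Rxz → ∃w (Ryw ∧ Rzw))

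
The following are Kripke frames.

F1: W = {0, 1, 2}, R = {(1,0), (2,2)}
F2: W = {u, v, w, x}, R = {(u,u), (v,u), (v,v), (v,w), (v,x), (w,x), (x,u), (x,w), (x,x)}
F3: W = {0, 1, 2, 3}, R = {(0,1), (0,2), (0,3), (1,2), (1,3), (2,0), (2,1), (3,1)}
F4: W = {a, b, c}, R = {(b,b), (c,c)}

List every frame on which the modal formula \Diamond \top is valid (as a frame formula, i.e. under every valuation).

This is the axiom for seriality; its first-order frame correspondent is \forall x \exists y Rxy.
F1: fails — world 0 has no successor.
F2: condition met.
F3: condition met.
F4: fails — world a has no successor.

F2, F3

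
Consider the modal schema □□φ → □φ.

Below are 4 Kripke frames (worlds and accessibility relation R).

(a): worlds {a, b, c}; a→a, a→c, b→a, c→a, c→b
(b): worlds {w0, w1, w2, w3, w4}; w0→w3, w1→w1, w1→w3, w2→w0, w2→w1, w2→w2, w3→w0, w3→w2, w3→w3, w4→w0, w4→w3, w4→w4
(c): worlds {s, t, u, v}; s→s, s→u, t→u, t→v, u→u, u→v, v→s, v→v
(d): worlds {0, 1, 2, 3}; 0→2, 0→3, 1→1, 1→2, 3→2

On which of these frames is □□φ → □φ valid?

(b), (c)

The schema corresponds to density: ∀x ∀y (Rxy → ∃z (Rxz ∧ Rzy)).
(a): fails — Rcb but no z with Rcz and Rzb.
(b): holds.
(c): holds.
(d): fails — R32 but no z with R3z and Rz2.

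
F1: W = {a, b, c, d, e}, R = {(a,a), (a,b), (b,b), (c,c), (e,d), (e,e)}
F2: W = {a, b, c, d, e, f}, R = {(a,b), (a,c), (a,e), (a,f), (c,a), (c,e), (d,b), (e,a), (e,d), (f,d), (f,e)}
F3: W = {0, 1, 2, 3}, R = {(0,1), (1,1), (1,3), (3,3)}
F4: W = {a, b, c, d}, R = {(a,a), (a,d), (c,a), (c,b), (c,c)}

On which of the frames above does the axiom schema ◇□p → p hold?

The schema corresponds to symmetry: ∀x ∀y (Rxy → Ryx).
F1: fails — Rab but not Rba.
F2: fails — Rfd but not Rdf.
F3: fails — R01 but not R10.
F4: fails — Rcb but not Rbc.

none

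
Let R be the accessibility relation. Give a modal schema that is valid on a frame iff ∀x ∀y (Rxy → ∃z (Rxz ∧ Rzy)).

□□s → □s

This is density; the standard corresponding axiom is C4: □□s → □s.
Suppose □□s→□s is valid. Take Rxy and set V(s)={w : xR²w}. Then □□s at x, so □s at x, so s at y, i.e. ∃z(Rxz∧Rzy).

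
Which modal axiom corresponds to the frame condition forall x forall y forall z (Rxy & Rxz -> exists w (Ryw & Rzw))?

A defining formula is ◇□r → □◇r (the .2 axiom).
Suppose ◇□r→□◇r is valid. Take Rxy, Rxz and set V(r)={w : Ryw}. Then □r at y so ◇□r at x, so □◇r at x, so ◇r at z, giving w with Rzw and Ryw.

◇□r → □◇r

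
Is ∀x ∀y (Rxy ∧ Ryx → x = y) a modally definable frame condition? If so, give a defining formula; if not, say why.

Not modally definable

Modal frame validity is preserved under surjective bounded morphisms.
The 6-cycle (worlds w0,w1,w2,w3,w4,w5 with w0→w1→w2→w3→w4→w5→w0) is antisymmetric. Sending even-indexed worlds to s and odd-indexed worlds to t is a surjective bounded morphism onto the two-world frame with s↔t, which is not antisymmetric.
Hence antisymmetry is not modally definable.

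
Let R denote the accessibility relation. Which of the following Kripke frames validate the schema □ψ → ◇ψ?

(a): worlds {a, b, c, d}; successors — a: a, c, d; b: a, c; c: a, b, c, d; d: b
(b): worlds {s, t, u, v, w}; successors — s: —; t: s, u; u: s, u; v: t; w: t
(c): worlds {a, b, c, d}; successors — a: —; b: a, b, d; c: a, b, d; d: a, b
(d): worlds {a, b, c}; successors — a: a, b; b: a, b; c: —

Frame correspondent (Sahlqvist): ∀x ∃y Rxy — i.e. seriality.
(a): satisfies the condition.
(b): fails — world s has no successor.
(c): fails — world a has no successor.
(d): fails — world c has no successor.
Valid on: (a).

(a)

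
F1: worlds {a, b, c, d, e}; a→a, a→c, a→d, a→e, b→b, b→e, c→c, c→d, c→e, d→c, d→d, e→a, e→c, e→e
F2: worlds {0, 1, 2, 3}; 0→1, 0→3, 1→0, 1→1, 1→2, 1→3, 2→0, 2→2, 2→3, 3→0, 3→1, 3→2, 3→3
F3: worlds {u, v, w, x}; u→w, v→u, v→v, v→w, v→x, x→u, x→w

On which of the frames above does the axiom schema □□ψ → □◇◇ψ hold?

The schema corresponds to a generalized confluence (Geach) condition: ∀x ∀z (xRz → ∃w (xR²w ∧ zR²w)).
F1: holds.
F2: holds.
F3: fails — uRw but no t with uR²t and wR²t.
Valid on: F1, F2.

F1, F2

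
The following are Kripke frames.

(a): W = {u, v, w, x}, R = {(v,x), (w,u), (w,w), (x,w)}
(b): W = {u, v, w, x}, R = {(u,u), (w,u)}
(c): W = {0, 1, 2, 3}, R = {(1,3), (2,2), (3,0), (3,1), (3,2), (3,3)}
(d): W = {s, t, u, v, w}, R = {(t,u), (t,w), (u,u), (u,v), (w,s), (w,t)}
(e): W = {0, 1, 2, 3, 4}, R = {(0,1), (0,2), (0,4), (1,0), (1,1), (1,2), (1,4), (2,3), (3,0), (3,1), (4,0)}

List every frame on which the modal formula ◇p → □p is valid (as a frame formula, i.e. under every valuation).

The schema corresponds to partial functionality: ∀x ∀y ∀z (Rxy ∧ Rxz → y = z).
(a): fails — w sees both u and w.
(b): satisfies the condition.
(c): fails — 3 sees both 0 and 1.
(d): fails — t sees both u and w.
(e): fails — 0 sees both 1 and 2.

(b)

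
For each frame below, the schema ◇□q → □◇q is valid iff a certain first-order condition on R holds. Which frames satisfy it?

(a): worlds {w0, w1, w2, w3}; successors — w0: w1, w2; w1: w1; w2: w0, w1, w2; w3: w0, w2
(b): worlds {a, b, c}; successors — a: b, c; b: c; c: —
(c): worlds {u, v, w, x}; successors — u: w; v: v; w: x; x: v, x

(a), (c)

This is the axiom for convergence; its first-order frame correspondent is ∀x ∀y ∀z (Rxy ∧ Rxz → ∃w (Ryw ∧ Rzw)).
(a): ✓.
(b): fails — Rac and Rac but c and c have no common successor.
(c): ✓.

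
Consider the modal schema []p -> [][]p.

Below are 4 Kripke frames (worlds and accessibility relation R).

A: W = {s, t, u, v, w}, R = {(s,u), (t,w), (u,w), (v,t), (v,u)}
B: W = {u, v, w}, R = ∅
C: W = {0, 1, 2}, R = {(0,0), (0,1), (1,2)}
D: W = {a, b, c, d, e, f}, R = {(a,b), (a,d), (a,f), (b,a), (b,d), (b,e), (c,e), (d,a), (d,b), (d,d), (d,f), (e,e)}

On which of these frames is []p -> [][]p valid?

B

Frame correspondent (Sahlqvist): forall x forall y forall z (Rxy & Ryz -> Rxz) — i.e. transitivity.
A: fails — Rvt and Rtw but not Rvw.
B: holds.
C: fails — R01 and R12 but not R02.
D: fails — Rab and Rba but not Raa.
Valid on: B.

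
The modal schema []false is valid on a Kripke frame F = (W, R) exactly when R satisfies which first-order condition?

Emptiness of R

□⊥ is valid iff no world has any successor (otherwise □⊥ fails at any world with one).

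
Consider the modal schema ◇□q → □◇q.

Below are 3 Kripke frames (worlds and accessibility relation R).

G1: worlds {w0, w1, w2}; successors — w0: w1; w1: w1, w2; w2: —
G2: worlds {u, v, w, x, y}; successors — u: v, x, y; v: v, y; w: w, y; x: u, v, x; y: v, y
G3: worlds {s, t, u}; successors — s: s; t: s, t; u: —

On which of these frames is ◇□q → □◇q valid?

Frame correspondent (Sahlqvist): ∀x ∀y ∀z (Rxy ∧ Rxz → ∃w (Ryw ∧ Rzw)) — i.e. convergence.
G1: fails — Rw1w2 and Rw1w2 but w2 and w2 have no common successor.
G2: holds.
G3: holds.

G2, G3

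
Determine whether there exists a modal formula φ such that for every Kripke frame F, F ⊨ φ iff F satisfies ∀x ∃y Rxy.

Yes, by □r → ◇r

This is a Sahlqvist condition; the D axiom □r → ◇r defines it.
Suppose □r→◇r is valid. At any x set V(r)=W. Then □r at x, so ◇r at x, so x has a successor.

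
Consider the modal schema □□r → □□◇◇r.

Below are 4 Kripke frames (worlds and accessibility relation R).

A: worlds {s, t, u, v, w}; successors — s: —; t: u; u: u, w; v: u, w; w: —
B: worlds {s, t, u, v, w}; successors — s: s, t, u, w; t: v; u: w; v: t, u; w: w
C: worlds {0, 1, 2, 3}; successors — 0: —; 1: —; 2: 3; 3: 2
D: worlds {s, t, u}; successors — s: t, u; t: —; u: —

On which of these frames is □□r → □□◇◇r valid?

This is the axiom for a generalized confluence (Geach) condition; its first-order frame correspondent is ∀x ∀z (xR²z → ∃w (xR²w ∧ zR²w)).
A: fails — tR²w but no w* with tR²w* and wR²w*.
B: fails — tR²u but no w* with tR²w* and uR²w*.
C: satisfies the condition.
D: satisfies the condition.

C, D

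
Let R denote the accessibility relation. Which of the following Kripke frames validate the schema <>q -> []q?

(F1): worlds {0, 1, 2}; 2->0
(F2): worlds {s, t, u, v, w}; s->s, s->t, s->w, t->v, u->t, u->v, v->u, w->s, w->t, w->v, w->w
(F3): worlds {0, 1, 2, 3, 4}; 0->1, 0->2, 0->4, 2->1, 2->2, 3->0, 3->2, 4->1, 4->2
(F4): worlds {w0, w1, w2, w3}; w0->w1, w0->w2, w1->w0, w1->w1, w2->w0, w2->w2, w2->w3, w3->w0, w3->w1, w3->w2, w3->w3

The schema corresponds to partial functionality: forall x forall y forall z (Rxy & Rxz -> y = z).
(F1): condition met.
(F2): fails — s sees both s and t.
(F3): fails — 0 sees both 1 and 2.
(F4): fails — w0 sees both w1 and w2.

(F1)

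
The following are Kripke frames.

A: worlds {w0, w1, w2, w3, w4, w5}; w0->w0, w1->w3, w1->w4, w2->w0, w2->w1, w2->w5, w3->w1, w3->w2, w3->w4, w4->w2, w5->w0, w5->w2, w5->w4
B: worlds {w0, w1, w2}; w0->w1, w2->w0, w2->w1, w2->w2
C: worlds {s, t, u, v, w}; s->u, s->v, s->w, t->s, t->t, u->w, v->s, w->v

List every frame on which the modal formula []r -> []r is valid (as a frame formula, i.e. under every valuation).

Frame correspondent (Sahlqvist): forall x forall z (xRz -> exists w (xRw & z = w)) — i.e. a generalized confluence (Geach) condition.
A: satisfies the condition.
B: satisfies the condition.
C: satisfies the condition.
Valid on: A, B, C.

A, B, C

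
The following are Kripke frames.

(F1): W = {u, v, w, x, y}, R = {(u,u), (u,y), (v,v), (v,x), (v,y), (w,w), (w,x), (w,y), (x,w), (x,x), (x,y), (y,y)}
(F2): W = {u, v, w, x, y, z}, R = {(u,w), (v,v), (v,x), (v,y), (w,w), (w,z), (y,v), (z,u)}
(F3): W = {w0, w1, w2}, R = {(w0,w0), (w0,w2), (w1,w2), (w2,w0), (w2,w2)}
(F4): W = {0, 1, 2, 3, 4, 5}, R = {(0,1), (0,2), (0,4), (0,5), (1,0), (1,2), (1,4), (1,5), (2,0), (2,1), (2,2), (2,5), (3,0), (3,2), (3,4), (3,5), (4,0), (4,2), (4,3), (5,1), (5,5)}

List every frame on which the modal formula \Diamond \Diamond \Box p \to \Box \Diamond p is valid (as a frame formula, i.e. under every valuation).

(F1), (F3)

The schema corresponds to a generalized confluence (Geach) condition: \forall x \forall y \forall z ((x R^2 y \wedge xRz) \to \exists w (yRw \wedge zRw)).
(F1): condition met.
(F2): fails — uR²z, uRw but no t with zRt and wRt.
(F3): condition met.
(F4): fails — 0R²4, 0R5 but no w with 4Rw and 5Rw.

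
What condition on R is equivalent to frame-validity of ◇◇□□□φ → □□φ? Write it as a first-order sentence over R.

This is a Sahlqvist (Geach-type) schema ◇^2□^3φ → □^2◇^0φ.
Minimal-valuation argument: fix x; take any y with xR^2y and any z with xR^2z. Set V(φ) to the set of worlds R-reachable from y in exactly 3 steps. Then □^3φ holds at y, so the antecedent holds at x; validity forces ◇^0φ at z, giving a w with zR^0w and yR^3w.
First-order correspondent: ∀x ∀y ∀z ((xR²y ∧ xR²z) → ∃w (yR³w ∧ z = w)).

∀x ∀y ∀z ((xR²y ∧ xR²z) → ∃w (yR³w ∧ z = w))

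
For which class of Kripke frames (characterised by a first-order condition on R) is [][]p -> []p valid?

Suppose □□p→□p is valid. Take Rxy and set V(p)={w : xR²w}. Then □□p at x, so □p at x, so p at y, i.e. ∃z(Rxz∧Rzy).

Density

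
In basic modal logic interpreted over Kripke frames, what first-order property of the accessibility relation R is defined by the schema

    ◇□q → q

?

Replacing q by ¬q and contraposing gives the equivalent schema q → □◇q.
Suppose q→□◇q is valid. Take Rxy and set V(q)={x}. Then q at x, so □◇q at x, so ◇q at y, so some z with Ryz has q; z=x, i.e. Ryx.
Conversely, on a frame with symmetry the schema holds at every world under every valuation.
So the correspondent is symmetry.

symmetry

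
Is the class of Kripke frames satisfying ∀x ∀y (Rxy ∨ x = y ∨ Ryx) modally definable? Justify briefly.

Modal frame validity is preserved under disjoint unions.
Take 4 disjoint single-world reflexive frames: each is trivially connected, but their disjoint union has 4 worlds with no edge between distinct components, so it is not connected.
Hence connectedness of R is not modally definable.

No — not modally definable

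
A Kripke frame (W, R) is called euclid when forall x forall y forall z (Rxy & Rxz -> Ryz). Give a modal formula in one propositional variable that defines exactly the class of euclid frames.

◇q → □◇q

A defining formula is ◇q → □◇q (the 5 axiom).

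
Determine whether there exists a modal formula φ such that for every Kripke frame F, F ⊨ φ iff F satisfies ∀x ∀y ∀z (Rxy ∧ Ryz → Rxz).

This is a Sahlqvist condition; the 4 axiom □p → □□p defines it.

Yes — defined by □p → □□p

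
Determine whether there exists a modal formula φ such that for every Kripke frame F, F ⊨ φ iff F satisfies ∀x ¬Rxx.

No

Modal frame validity is preserved under surjective bounded morphisms.
The 5-cycle (worlds w0,w1,w2,w3,w4 with w0→w1→w2→w3→w4→w0) is irreflexive, and the map sending every world to a single reflexive point • is a surjective bounded morphism (forth: every edge maps to (•,•); back: every world has a successor). So any modal formula valid on the 5-cycle is also valid on the reflexive point, which is not irreflexive.
So the class is not modally definable.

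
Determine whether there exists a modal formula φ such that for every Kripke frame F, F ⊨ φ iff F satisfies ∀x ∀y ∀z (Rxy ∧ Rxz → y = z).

Yes — defined by ◇p → □p

This is a Sahlqvist condition; the CD axiom ◇p → □p defines it.
Suppose ◇p→□p is valid. Take Rxy, Rxz and set V(p)={y}. Then ◇p at x, so □p at x, so p at z, i.e. z=y.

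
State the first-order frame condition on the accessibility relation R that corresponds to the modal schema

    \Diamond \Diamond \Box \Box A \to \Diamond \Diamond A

\forall x \forall y (x R^2 y \to \exists w (y R^2 w \wedge x R^2 w))

This is a Sahlqvist (Geach-type) schema ◇^2□^2A → □^0◇^2A.
Minimal-valuation argument: fix x; take any y with xR^2y and any z with xR^0z. Set V(A) to the set of worlds R-reachable from y in exactly 2 steps. Then □^2A holds at y, so the antecedent holds at x; validity forces ◇^2A at z, giving a w with zR^2w and yR^2w.
First-order correspondent: \forall x \forall y (x R^2 y \to \exists w (y R^2 w \wedge x R^2 w)).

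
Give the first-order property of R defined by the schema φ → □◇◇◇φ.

∀x ∀z (xRz → ∃w (x = w ∧ zR³w))

This is a Sahlqvist (Geach-type) schema ◇^0□^0φ → □^1◇^3φ.
Minimal-valuation argument: fix x; take any y with xR^0y and any z with xR^1z. Set V(φ) to the set of worlds R-reachable from y in exactly 0 steps. Then □^0φ holds at y, so the antecedent holds at x; validity forces ◇^3φ at z, giving a w with zR^3w and yR^0w.
First-order correspondent: ∀x ∀z (xRz → ∃w (x = w ∧ zR³w)).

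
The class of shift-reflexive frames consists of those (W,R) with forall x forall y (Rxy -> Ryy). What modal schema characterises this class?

□(□q → q)

The condition is shift-reflexivity. The T□ schema □(□q → q) defines it.
Suppose □(□q→q) is valid. Take Rxy and set V(q)={w : Ryw}. Then at y, □q holds; since □(□q→q) at x, □q→q at y, so q at y, i.e. Ryy.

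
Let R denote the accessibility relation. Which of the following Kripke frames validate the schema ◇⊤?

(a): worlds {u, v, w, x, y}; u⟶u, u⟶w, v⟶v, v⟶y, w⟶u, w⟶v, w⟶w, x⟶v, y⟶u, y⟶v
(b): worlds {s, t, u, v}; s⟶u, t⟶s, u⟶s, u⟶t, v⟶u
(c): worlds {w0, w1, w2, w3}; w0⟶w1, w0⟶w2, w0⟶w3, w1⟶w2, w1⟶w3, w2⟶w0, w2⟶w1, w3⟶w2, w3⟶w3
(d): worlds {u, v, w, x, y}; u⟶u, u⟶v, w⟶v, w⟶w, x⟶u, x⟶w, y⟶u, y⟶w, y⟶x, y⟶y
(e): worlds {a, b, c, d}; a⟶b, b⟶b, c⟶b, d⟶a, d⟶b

The schema corresponds to seriality: ∀x ∃y Rxy.
(a): ✓.
(b): ✓.
(c): ✓.
(d): fails — world v has no successor.
(e): ✓.
Valid on: (a), (b), (c), (e).

(a), (b), (c), (e)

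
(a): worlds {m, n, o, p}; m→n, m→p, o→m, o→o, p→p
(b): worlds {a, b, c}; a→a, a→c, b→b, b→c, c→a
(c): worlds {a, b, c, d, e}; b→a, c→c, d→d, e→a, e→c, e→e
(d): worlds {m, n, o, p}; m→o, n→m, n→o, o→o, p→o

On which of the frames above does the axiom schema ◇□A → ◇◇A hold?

(b), (d)

Frame correspondent (Sahlqvist): ∀x ∀y (xRy → ∃w (yRw ∧ xR²w)) — i.e. a generalized confluence (Geach) condition.
(a): fails — mRn but no w with nRw and mR²w.
(b): condition met.
(c): fails — bRa but no w with aRw and bR²w.
(d): condition met.
Valid on: (b), (d).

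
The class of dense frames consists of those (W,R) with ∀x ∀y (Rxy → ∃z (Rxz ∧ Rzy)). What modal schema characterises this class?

The condition is density. The C4 schema □□p → □p defines it.
Suppose □□p→□p is valid. Take Rxy and set V(p)={w : xR²w}. Then □□p at x, so □p at x, so p at y, i.e. ∃z(Rxz∧Rzy).

□□p → □p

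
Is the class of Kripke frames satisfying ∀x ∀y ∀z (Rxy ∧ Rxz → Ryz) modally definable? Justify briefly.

Yes, by ◇q → □◇q

Yes: it is the Euclidean property, defined by the 5 schema ◇q → □◇q.
Suppose ◇q→□◇q is valid. Take Rxy, Rxz and set V(q)={y}. Then ◇q at x, so □◇q at x, so ◇q at z, so some w with Rzw has q; w=y, i.e. Rzy. By symmetry of the argument, Ryz.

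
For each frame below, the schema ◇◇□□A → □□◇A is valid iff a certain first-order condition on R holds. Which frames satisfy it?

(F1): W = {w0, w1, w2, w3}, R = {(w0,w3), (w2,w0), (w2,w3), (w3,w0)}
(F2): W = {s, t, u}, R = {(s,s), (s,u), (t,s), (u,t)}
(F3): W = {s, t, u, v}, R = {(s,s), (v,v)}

The schema corresponds to a generalized confluence (Geach) condition: ∀x ∀y ∀z ((xR²y ∧ xR²z) → ∃w (yR²w ∧ zRw)).
(F1): fails — w0R²w0, w0R²w0 but no w with w0R²w and w0Rw.
(F2): fails — sR²t, sR²u but no w with tR²w and uRw.
(F3): holds.

(F3)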